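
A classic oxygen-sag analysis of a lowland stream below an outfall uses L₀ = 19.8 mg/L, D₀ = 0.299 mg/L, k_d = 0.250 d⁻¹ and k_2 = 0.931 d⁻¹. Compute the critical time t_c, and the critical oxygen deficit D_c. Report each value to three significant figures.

At the critical point dD/dt = 0, so k_d L₀ e^(−k_d t) = k_2 D. Substituting D(t) from the Streeter–Phelps equation and solving for t gives
t_c = ln[(k_2/k_d)(1 − D₀(k_2−k_d)/(k_d L₀))] / (k_2−k_d).
Here k_2−k_d = 0.6810 d⁻¹ and 1 − D₀(k_2−k_d)/(k_d L₀) = 1 − 0.299×0.6810/(0.250×19.8) = 0.9589, so
t_c = ln(3.724 × 0.9589) / 0.6810 = 1.273 / 0.6810 = 1.869 d.
D_c = (k_d/k_2) L₀ e^(−k_d t_c) = (0.250/0.931) × 19.8 × e^(−0.250×1.869) = 0.2685 × 19.8 × 0.6267 = 3.332 mg/L.

t_c ≈ 1.87 d; D_c ≈ 3.33 mg/L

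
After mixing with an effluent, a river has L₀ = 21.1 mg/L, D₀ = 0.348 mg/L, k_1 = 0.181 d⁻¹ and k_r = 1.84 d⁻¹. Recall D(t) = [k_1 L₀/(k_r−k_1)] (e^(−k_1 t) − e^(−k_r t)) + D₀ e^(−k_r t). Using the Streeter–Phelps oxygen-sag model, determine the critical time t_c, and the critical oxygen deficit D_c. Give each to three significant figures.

t_c = [1/(k_r−k_1)] ln[(k_r/k_1)(1 − D₀(k_r−k_1)/(k_1 L₀))]
= [1/(1.84−0.181)] ln[(1.84/0.181)(1 − 0.348×1.659/(0.181×21.1))]
= (1/1.659) ln[10.17 × 0.8488] = 0.6028 × ln(8.629) = 0.6028 × 2.155 = 1.299 d.
L(t_c) = L₀ e^(−k_1 t_c) = 21.1 × 0.7905 = 16.68 mg/L, and at the critical point k_r D_c = k_1 L, so D_c = (0.181/1.84) × 16.68 = 1.641 mg/L.

t_c ≈ 1.30 d; D_c ≈ 1.64 mg/L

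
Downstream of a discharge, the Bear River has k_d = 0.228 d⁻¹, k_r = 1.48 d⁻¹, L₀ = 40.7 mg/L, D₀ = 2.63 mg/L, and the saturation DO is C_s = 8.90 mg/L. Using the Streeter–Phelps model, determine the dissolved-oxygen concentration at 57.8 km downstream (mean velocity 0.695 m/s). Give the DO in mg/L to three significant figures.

DO ≈ 4.10 mg/L

Travel time t = x/v = 57.8 km / (0.695 m/s) = 57800 m / 0.695 m/s = 83170 s = 0.9626 d.
k_d L₀/(k_r−k_d) = 0.228×40.7/(1.48−0.228) = 9.280/1.252 = 7.412 mg/L.
e^(−k_d t) = e^(−0.228×0.9626) = 0.8029; e^(−k_r t) = e^(−1.48×0.9626) = 0.2406.
D = 7.412 × (0.8029 − 0.2406) + 2.63 × 0.2406 = 4.168 + 0.6328 = 4.801 mg/L.
DO = C_s − D = 8.90 − 4.801 = 4.099 mg/L.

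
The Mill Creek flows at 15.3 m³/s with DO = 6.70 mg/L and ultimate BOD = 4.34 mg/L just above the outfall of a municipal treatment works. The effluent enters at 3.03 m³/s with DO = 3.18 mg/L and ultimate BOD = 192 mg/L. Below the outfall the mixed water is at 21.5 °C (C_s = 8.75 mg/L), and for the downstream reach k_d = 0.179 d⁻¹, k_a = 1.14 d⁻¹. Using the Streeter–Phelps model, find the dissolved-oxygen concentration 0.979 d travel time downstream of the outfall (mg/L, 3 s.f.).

DO ≈ 4.52 mg/L

Mixed DO = (15.3×6.70 + 3.03×3.18)/(15.3+3.03) = 112.1/18.33 = 6.118 mg/L.
Mixed L₀ = (15.3×4.34 + 3.03×192)/(18.33) = 648.2/18.33 = 35.36 mg/L.
Initial deficit D₀ = C_s − DO₀ = 8.75 − 6.118 = 2.632 mg/L.
D(0.979) = [0.179×35.36/(1.14−0.179)](e^(−0.179×0.979) − e^(−1.14×0.979)) + 2.632 e^(−1.14×0.979)
= 6.586 × (0.8393 − 0.3276) + 2.632 × 0.3276 = 4.232 mg/L.
DO = 8.75 − 4.232 = 4.518 mg/L.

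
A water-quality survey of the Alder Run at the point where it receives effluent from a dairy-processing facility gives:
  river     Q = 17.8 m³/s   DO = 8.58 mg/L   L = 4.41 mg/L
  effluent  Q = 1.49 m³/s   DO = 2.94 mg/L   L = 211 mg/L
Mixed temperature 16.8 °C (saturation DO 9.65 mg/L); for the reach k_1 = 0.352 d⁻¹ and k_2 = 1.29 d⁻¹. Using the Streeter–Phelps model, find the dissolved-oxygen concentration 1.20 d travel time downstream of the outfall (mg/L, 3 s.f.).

Mixed DO = (17.8×8.58 + 1.49×2.94)/(17.8+1.49) = 157.1/19.29 = 8.144 mg/L.
Mixed L₀ = (17.8×4.41 + 1.49×211)/(19.29) = 392.9/19.29 = 20.37 mg/L.
Initial deficit D₀ = C_s − DO₀ = 9.65 − 8.144 = 1.506 mg/L.
D(1.20) = [0.352×20.37/(1.29−0.352)](e^(−0.352×1.20) − e^(−1.29×1.20)) + 1.506 e^(−1.29×1.20)
= 7.643 × (0.6555 − 0.2127) + 1.506 × 0.2127 = 3.705 mg/L.
DO = 9.65 − 3.705 = 5.945 mg/L.

DO ≈ 5.95 mg/L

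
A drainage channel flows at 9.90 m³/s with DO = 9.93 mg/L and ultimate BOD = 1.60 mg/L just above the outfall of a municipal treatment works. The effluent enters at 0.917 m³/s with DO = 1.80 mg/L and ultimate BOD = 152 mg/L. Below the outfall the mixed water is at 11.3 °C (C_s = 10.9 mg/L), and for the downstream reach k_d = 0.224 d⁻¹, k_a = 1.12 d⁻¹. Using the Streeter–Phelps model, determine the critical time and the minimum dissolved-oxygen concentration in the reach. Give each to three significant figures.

Mixed DO = (9.90×9.93 + 0.917×1.80)/(9.90+0.917) = 99.96/10.82 = 9.241 mg/L.
Mixed L₀ = (9.90×1.60 + 0.917×152)/(10.82) = 155.2/10.82 = 14.35 mg/L.
Initial deficit D₀ = C_s − DO₀ = 10.9 − 9.241 = 1.659 mg/L.
t_c = (1/0.8960) ln[(1.12/0.224)(1 − 1.659×0.8960/(0.224×14.35))] = 1.116 × ln(2.688) = 1.103 d.
D_c = (0.224/1.12) × 14.35 × e^(−0.224×1.103) = 0.2000 × 14.35 × 0.7810 = 2.242 mg/L.
Minimum DO = 10.9 − 2.242 = 8.658 mg/L.

t_c ≈ 1.10 d; minimum DO ≈ 8.66 mg/L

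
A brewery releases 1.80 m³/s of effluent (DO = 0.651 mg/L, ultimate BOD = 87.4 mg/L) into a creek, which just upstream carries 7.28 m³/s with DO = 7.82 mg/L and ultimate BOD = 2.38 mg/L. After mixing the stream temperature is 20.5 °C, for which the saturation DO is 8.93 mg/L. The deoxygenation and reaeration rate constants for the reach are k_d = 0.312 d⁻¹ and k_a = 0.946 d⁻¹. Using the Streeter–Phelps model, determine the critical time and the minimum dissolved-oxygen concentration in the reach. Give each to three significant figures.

Mixed DO = (7.28×7.82 + 1.80×0.651)/(7.28+1.80) = 58.10/9.080 = 6.399 mg/L.
Mixed L₀ = (7.28×2.38 + 1.80×87.4)/(9.080) = 174.6/9.080 = 19.23 mg/L.
Initial deficit D₀ = C_s − DO₀ = 8.93 − 6.399 = 2.531 mg/L.
t_c = (1/0.6340) ln[(0.946/0.312)(1 − 2.531×0.6340/(0.312×19.23))] = 1.577 × ln(2.221) = 1.259 d.
D_c = (0.312/0.946) × 19.23 × e^(−0.312×1.259) = 0.3298 × 19.23 × 0.6752 = 4.283 mg/L.
Minimum DO = 8.93 − 4.283 = 4.647 mg/L.

t_c ≈ 1.26 d; minimum DO ≈ 4.65 mg/L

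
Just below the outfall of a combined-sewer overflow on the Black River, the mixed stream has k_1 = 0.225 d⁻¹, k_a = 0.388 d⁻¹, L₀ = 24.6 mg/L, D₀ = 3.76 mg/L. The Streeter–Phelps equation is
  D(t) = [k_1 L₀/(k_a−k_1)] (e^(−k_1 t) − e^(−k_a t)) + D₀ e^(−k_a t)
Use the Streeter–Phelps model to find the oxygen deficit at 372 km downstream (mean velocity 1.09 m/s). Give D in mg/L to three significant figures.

Travel time t = x/v = 372 km / (1.09 m/s) = 372000 m / 1.09 m/s = 341300 s = 3.950 d.
k_1 L₀/(k_a−k_1) = 0.225×24.6/(0.388−0.225) = 5.535/0.1630 = 33.96 mg/L.
e^(−k_1 t) = e^(−0.225×3.950) = 0.4112; e^(−k_a t) = e^(−0.388×3.950) = 0.2160.
D = 33.96 × (0.4112 − 0.2160) + 3.76 × 0.2160 = 6.628 + 0.8120 = 7.440 mg/L.

D ≈ 7.44 mg/L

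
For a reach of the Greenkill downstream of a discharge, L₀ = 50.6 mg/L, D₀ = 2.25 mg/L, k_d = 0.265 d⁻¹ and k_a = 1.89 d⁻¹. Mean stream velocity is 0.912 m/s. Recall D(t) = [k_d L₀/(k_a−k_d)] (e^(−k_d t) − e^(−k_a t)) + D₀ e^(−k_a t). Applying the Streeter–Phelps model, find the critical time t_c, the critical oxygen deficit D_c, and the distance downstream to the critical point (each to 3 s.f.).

t_c = [1/(k_a−k_d)] ln[(k_a/k_d)(1 − D₀(k_a−k_d)/(k_d L₀))]
= [1/(1.89−0.265)] ln[(1.89/0.265)(1 − 2.25×1.625/(0.265×50.6))]
= (1/1.625) ln[7.132 × 0.7273] = 0.6154 × ln(5.187) = 0.6154 × 1.646 = 1.013 d.
D_c = (k_d/k_a) L₀ e^(−k_d t_c) = (0.265/1.89) × 50.6 × e^(−0.265×1.013) = 0.1402 × 50.6 × 0.7646 = 5.424 mg/L.
x_c = v t_c = 0.912 m/s × 1.013 d × 86400 s/d = 79830 m ≈ 79.8 km.

t_c ≈ 1.01 d; D_c ≈ 5.42 mg/L; x_c ≈ 79.8 km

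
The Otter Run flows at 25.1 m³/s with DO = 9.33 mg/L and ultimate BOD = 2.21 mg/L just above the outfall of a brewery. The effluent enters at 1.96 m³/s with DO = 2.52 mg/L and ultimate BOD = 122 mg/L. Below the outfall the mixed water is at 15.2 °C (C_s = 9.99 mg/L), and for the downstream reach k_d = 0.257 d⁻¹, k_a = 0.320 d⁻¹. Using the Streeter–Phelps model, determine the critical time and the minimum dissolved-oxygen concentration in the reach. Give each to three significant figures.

Mixed DO = (25.1×9.33 + 1.96×2.52)/(25.1+1.96) = 239.1/27.06 = 8.837 mg/L.
Mixed L₀ = (25.1×2.21 + 1.96×122)/(27.06) = 294.6/27.06 = 10.89 mg/L.
Initial deficit D₀ = C_s − DO₀ = 9.99 − 8.837 = 1.153 mg/L.
t_c = (1/0.06300) ln[(0.320/0.257)(1 − 1.153×0.06300/(0.257×10.89))] = 15.87 × ln(1.213) = 3.062 d.
D_c = (0.257/0.320) × 10.89 × e^(−0.257×3.062) = 0.8031 × 10.89 × 0.4552 = 3.980 mg/L.
Minimum DO = 9.99 − 3.980 = 6.010 mg/L.

t_c ≈ 3.06 d; minimum DO ≈ 6.01 mg/L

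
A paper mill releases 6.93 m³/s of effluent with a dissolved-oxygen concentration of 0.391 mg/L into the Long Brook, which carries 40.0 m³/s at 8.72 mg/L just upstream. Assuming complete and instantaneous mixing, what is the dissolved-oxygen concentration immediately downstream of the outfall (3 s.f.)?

7.49 mg/L

Flow-weighted mixing: C = (Q_r C_r + Q_w C_w)/(Q_r + Q_w)
= (40.0×8.72 + 6.93×0.391)/(40.0 + 6.93) = 351.5/46.93 = 7.490 mg/L.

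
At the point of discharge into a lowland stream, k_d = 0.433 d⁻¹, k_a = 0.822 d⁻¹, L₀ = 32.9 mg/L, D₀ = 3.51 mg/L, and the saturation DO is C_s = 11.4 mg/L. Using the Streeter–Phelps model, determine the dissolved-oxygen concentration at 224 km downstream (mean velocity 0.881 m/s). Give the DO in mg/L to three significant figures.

Travel time t = x/v = 224 km / (0.881 m/s) = 224000 m / 0.881 m/s = 254300 s = 2.943 d.
k_d L₀/(k_a−k_d) = 0.433×32.9/(0.822−0.433) = 14.25/0.3890 = 36.62 mg/L.
e^(−k_d t) = e^(−0.433×2.943) = 0.2796; e^(−k_a t) = e^(−0.822×2.943) = 0.08901.
D = 36.62 × (0.2796 − 0.08901) + 3.51 × 0.08901 = 6.981 + 0.3124 = 7.294 mg/L.
DO = C_s − D = 11.4 − 7.294 = 4.106 mg/L.

DO ≈ 4.11 mg/L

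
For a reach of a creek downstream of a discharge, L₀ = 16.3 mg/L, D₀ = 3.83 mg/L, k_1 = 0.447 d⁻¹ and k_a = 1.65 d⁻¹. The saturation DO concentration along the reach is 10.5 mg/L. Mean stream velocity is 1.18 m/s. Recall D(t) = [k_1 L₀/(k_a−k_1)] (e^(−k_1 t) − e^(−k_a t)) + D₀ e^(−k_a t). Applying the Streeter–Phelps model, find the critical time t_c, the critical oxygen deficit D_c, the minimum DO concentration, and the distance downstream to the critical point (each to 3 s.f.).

t_c ≈ 0.254 d; D_c ≈ 3.94 mg/L; min DO ≈ 6.56 mg/L; x_c ≈ 25.9 km

At the critical point dD/dt = 0, so k_1 L₀ e^(−k_1 t) = k_a D. Substituting D(t) from the Streeter–Phelps equation and solving for t gives
t_c = ln[(k_a/k_1)(1 − D₀(k_a−k_1)/(k_1 L₀))] / (k_a−k_1).
Here k_a−k_1 = 1.203 d⁻¹ and 1 − D₀(k_a−k_1)/(k_1 L₀) = 1 − 3.83×1.203/(0.447×16.3) = 0.3676, so
t_c = ln(3.691 × 0.3676) / 1.203 = 0.3053 / 1.203 = 0.2538 d.
D_c = (k_1/k_a) L₀ e^(−k_1 t_c) = (0.447/1.65) × 16.3 × e^(−0.447×0.2538) = 0.2709 × 16.3 × 0.8928 = 3.942 mg/L.
Minimum DO = C_s − D_c = 10.5 − 3.942 = 6.558 mg/L.
x_c = v t_c = 1.18 m/s × 0.2538 d × 86400 s/d = 25870 m ≈ 25.9 km.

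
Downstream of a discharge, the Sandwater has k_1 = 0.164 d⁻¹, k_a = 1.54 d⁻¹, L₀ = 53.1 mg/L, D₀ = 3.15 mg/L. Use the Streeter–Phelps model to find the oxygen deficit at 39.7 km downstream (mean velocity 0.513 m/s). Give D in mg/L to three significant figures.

Travel time t = x/v = 39.7 km / (0.513 m/s) = 39700 m / 0.513 m/s = 77390 s = 0.8957 d.
k_1 L₀/(k_a−k_1) = 0.164×53.1/(1.54−0.164) = 8.708/1.376 = 6.329 mg/L.
e^(−k_1 t) = e^(−0.164×0.8957) = 0.8634; e^(−k_a t) = e^(−1.54×0.8957) = 0.2517.
D = 6.329 × (0.8634 − 0.2517) + 3.15 × 0.2517 = 3.871 + 0.7930 = 4.664 mg/L.

D ≈ 4.66 mg/L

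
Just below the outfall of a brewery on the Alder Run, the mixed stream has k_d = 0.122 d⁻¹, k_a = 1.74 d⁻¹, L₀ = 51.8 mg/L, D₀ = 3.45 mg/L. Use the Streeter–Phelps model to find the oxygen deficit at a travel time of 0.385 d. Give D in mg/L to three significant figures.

k_d L₀/(k_a−k_d) = 0.122×51.8/(1.74−0.122) = 6.320/1.618 = 3.906 mg/L.
e^(−k_d t) = e^(−0.122×0.3850) = 0.9541; e^(−k_a t) = e^(−1.74×0.3850) = 0.5118.
D = 3.906 × (0.9541 − 0.5118) + 3.45 × 0.5118 = 1.728 + 1.766 = 3.493 mg/L.

D ≈ 3.49 mg/L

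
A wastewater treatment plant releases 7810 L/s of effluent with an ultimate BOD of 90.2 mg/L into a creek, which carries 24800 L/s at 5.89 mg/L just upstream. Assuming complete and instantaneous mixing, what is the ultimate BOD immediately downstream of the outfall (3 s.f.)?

26.1 mg/L

Flow-weighted mixing: C = (Q_r C_r + Q_w C_w)/(Q_r + Q_w)
= (24800×5.89 + 7810×90.2)/(24800 + 7810) = 850500/32610 = 26.08 mg/L.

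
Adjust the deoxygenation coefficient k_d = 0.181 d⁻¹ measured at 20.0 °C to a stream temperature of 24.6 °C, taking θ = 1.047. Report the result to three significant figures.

k_d ≈ 0.224 d⁻¹

k_d(T₂) = k_d(T₁) · θ^(T₂−T₁) = 0.181 × 1.047^(24.6−20.0)
= 0.181 × 1.047^4.60 = 0.181 × 1.235 = 0.2236 d⁻¹.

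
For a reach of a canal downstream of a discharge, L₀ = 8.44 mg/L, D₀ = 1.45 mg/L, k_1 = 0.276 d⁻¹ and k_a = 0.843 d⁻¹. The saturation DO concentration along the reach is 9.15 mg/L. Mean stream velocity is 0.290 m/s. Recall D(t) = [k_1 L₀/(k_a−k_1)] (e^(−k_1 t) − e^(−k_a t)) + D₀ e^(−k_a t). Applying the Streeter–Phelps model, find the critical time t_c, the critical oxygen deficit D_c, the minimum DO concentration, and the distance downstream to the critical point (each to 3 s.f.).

t_c = [1/(k_a−k_1)] ln[(k_a/k_1)(1 − D₀(k_a−k_1)/(k_1 L₀))]
= [1/(0.843−0.276)] ln[(0.843/0.276)(1 − 1.45×0.5670/(0.276×8.44))]
= (1/0.5670) ln[3.054 × 0.6471] = 1.764 × ln(1.976) = 1.764 × 0.6813 = 1.202 d.
L(t_c) = L₀ e^(−k_1 t_c) = 8.44 × 0.7178 = 6.058 mg/L, and at the critical point k_a D_c = k_1 L, so D_c = (0.276/0.843) × 6.058 = 1.983 mg/L.
Minimum DO = C_s − D_c = 9.15 − 1.983 = 7.167 mg/L.
x_c = v t_c = 0.290 m/s × 1.202 d × 86400 s/d = 30100 m ≈ 30.1 km.

t_c ≈ 1.20 d; D_c ≈ 1.98 mg/L; min DO ≈ 7.17 mg/L; x_c ≈ 30.1 km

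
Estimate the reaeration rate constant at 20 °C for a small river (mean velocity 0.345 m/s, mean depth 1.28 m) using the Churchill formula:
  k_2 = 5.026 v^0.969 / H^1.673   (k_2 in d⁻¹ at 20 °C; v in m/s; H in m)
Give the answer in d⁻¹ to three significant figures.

k_2 = 5.026 × 0.345^0.969 / 1.28^1.673 = 5.026 × 0.3566 / 1.511 = 1.186 d⁻¹.

k_2 ≈ 1.19 d⁻¹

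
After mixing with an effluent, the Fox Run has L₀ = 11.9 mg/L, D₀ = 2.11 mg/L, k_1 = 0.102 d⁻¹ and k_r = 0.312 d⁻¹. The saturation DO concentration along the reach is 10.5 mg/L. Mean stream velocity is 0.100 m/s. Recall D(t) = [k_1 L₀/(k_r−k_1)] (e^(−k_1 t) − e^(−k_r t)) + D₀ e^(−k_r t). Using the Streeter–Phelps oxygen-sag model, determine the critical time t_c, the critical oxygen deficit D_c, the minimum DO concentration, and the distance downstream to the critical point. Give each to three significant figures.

t_c ≈ 3.16 d; D_c ≈ 2.82 mg/L; min DO ≈ 7.68 mg/L; x_c ≈ 27.3 km

At the critical point dD/dt = 0, so k_1 L₀ e^(−k_1 t) = k_r D. Substituting D(t) from the Streeter–Phelps equation and solving for t gives
t_c = ln[(k_r/k_1)(1 − D₀(k_r−k_1)/(k_1 L₀))] / (k_r−k_1).
Here k_r−k_1 = 0.2100 d⁻¹ and 1 − D₀(k_r−k_1)/(k_1 L₀) = 1 − 2.11×0.2100/(0.102×11.9) = 0.6349, so
t_c = ln(3.059 × 0.6349) / 0.2100 = 0.6638 / 0.2100 = 3.161 d.
L(t_c) = L₀ e^(−k_1 t_c) = 11.9 × 0.7244 = 8.620 mg/L, and at the critical point k_r D_c = k_1 L, so D_c = (0.102/0.312) × 8.620 = 2.818 mg/L.
Minimum DO = C_s − D_c = 10.5 − 2.818 = 7.682 mg/L.
x_c = v t_c = 0.100 m/s × 3.161 d × 86400 s/d = 27310 m ≈ 27.3 km.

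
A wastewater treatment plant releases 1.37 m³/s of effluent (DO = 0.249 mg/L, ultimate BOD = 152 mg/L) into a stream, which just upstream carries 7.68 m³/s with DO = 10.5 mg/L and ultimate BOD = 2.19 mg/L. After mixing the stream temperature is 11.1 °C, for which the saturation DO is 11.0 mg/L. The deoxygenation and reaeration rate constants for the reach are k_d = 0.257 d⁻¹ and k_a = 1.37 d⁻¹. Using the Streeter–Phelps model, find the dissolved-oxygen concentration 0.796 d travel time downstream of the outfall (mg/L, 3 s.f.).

DO ≈ 7.56 mg/L

Mixed DO = (7.68×10.5 + 1.37×0.249)/(7.68+1.37) = 80.98/9.050 = 8.948 mg/L.
Mixed L₀ = (7.68×2.19 + 1.37×152)/(9.050) = 225.1/9.050 = 24.87 mg/L.
Initial deficit D₀ = C_s − DO₀ = 11.0 − 8.948 = 2.052 mg/L.
D(0.796) = [0.257×24.87/(1.37−0.257)](e^(−0.257×0.796) − e^(−1.37×0.796)) + 2.052 e^(−1.37×0.796)
= 5.742 × (0.8150 − 0.3360) + 2.052 × 0.3360 = 3.440 mg/L.
DO = 11.0 − 3.440 = 7.560 mg/L.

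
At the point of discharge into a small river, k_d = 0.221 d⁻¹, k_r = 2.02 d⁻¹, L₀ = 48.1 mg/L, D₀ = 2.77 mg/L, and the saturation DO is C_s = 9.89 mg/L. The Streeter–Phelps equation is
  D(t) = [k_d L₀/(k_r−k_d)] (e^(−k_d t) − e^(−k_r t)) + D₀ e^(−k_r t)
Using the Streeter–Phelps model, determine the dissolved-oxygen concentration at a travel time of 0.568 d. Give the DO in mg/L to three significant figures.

DO ≈ 5.67 mg/L

k_d L₀/(k_r−k_d) = 0.221×48.1/(2.02−0.221) = 10.63/1.799 = 5.909 mg/L.
e^(−k_d t) = e^(−0.221×0.5680) = 0.8820; e^(−k_r t) = e^(−2.02×0.5680) = 0.3175.
D = 5.909 × (0.8820 − 0.3175) + 2.77 × 0.3175 = 3.336 + 0.8794 = 4.215 mg/L.
DO = C_s − D = 9.89 − 4.215 = 5.675 mg/L.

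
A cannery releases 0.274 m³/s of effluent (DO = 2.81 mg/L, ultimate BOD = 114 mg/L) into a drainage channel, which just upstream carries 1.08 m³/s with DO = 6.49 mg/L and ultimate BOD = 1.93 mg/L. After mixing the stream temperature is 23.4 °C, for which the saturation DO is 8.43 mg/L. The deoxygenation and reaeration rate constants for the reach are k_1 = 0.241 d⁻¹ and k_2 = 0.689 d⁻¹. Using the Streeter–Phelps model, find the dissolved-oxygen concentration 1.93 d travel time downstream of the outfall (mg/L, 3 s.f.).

Mixed DO = (1.08×6.49 + 0.274×2.81)/(1.08+0.274) = 7.779/1.354 = 5.745 mg/L.
Mixed L₀ = (1.08×1.93 + 0.274×114)/(1.354) = 33.32/1.354 = 24.61 mg/L.
Initial deficit D₀ = C_s − DO₀ = 8.43 − 5.745 = 2.685 mg/L.
D(1.93) = [0.241×24.61/(0.689−0.241)](e^(−0.241×1.93) − e^(−0.689×1.93)) + 2.685 e^(−0.689×1.93)
= 13.24 × (0.6281 − 0.2645) + 2.685 × 0.2645 = 5.523 mg/L.
DO = 8.43 − 5.523 = 2.907 mg/L.

DO ≈ 2.91 mg/L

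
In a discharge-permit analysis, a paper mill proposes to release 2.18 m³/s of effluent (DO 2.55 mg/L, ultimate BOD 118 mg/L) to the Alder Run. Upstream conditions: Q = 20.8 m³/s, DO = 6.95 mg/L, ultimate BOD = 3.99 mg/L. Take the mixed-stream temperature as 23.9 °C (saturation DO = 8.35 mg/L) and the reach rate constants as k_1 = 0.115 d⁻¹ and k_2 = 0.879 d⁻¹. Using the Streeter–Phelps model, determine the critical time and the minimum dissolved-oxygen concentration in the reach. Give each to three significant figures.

Mixed DO = (20.8×6.95 + 2.18×2.55)/(20.8+2.18) = 150.1/22.98 = 6.533 mg/L.
Mixed L₀ = (20.8×3.99 + 2.18×118)/(22.98) = 340.2/22.98 = 14.81 mg/L.
Initial deficit D₀ = C_s − DO₀ = 8.35 − 6.533 = 1.817 mg/L.
t_c = (1/0.7640) ln[(0.879/0.115)(1 − 1.817×0.7640/(0.115×14.81))] = 1.309 × ln(1.410) = 0.4500 d.
D_c = (0.115/0.879) × 14.81 × e^(−0.115×0.4500) = 0.1308 × 14.81 × 0.9496 = 1.839 mg/L.
Minimum DO = 8.35 − 1.839 = 6.511 mg/L.

t_c ≈ 0.450 d; minimum DO ≈ 6.51 mg/L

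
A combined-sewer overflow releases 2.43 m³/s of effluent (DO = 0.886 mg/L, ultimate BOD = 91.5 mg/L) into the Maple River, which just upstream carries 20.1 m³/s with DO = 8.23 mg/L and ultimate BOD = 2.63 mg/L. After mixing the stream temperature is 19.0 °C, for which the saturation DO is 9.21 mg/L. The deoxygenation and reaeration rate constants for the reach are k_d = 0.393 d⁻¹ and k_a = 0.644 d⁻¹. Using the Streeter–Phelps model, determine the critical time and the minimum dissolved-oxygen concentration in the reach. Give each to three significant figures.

t_c ≈ 1.58 d; minimum DO ≈ 5.20 mg/L

Mixed DO = (20.1×8.23 + 2.43×0.886)/(20.1+2.43) = 167.6/22.53 = 7.438 mg/L.
Mixed L₀ = (20.1×2.63 + 2.43×91.5)/(22.53) = 275.2/22.53 = 12.22 mg/L.
Initial deficit D₀ = C_s − DO₀ = 9.21 − 7.438 = 1.772 mg/L.
t_c = (1/0.2510) ln[(0.644/0.393)(1 − 1.772×0.2510/(0.393×12.22))] = 3.984 × ln(1.487) = 1.580 d.
D_c = (0.393/0.644) × 12.22 × e^(−0.393×1.580) = 0.6102 × 12.22 × 0.5374 = 4.006 mg/L.
Minimum DO = 9.21 − 4.006 = 5.204 mg/L.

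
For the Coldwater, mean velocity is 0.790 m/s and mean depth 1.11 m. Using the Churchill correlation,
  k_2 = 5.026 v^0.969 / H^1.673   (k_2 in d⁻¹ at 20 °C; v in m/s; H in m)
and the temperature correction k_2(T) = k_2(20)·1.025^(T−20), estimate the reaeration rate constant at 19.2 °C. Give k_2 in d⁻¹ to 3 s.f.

k_2 ≈ 3.29 d⁻¹

k_2(20) = 5.026 × 0.790^0.969 / 1.11^1.673 = 5.026 × 0.7958 / 1.191 = 3.359 d⁻¹.
k_2(19.2) = 3.359 × 1.025^(19.2−20) = 3.359 × 0.9804 = 3.293 d⁻¹.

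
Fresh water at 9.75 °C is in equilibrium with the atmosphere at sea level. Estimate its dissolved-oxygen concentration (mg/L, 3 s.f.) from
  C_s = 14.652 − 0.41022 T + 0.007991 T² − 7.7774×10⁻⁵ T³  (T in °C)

C_s = 14.652 − 0.41022×9.75 + 0.007991×9.75² − 7.7774×10⁻⁵×9.75³ = 11.34 mg/L.

C_s ≈ 11.3 mg/L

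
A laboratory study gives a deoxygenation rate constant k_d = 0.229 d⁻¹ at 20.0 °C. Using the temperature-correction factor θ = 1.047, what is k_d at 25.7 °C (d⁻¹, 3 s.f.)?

k_d ≈ 0.298 d⁻¹

k_d(T₂) = k_d(T₁) · θ^(T₂−T₁) = 0.229 × 1.047^(25.7−20.0)
= 0.229 × 1.047^5.70 = 0.229 × 1.299 = 0.2975 d⁻¹.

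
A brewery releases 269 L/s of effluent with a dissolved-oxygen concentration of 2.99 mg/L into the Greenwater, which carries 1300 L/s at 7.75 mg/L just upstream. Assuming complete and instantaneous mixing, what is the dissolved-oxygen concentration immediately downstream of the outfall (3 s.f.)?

Flow-weighted mixing: C = (Q_r C_r + Q_w C_w)/(Q_r + Q_w)
= (1300×7.75 + 269×2.99)/(1300 + 269) = 10880/1569 = 6.934 mg/L.

6.93 mg/L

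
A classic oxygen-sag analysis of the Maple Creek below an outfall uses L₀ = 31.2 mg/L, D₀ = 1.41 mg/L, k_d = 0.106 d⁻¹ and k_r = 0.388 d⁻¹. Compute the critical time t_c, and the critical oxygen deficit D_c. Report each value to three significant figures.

At the critical point dD/dt = 0, so k_d L₀ e^(−k_d t) = k_r D. Substituting D(t) from the Streeter–Phelps equation and solving for t gives
t_c = ln[(k_r/k_d)(1 − D₀(k_r−k_d)/(k_d L₀))] / (k_r−k_d).
Here k_r−k_d = 0.2820 d⁻¹ and 1 − D₀(k_r−k_d)/(k_d L₀) = 1 − 1.41×0.2820/(0.106×31.2) = 0.8798, so
t_c = ln(3.660 × 0.8798) / 0.2820 = 1.169 / 0.2820 = 4.147 d.
D_c = (k_d/k_r) L₀ e^(−k_d t_c) = (0.106/0.388) × 31.2 × e^(−0.106×4.147) = 0.2732 × 31.2 × 0.6443 = 5.492 mg/L.

t_c ≈ 4.15 d; D_c ≈ 5.49 mg/L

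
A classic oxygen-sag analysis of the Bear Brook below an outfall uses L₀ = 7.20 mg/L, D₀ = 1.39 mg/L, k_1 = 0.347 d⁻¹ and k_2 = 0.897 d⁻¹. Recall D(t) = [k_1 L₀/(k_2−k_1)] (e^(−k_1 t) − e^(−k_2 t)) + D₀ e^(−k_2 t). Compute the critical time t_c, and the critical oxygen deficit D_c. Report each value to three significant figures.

t_c = [1/(k_2−k_1)] ln[(k_2/k_1)(1 − D₀(k_2−k_1)/(k_1 L₀))]
= [1/(0.897−0.347)] ln[(0.897/0.347)(1 − 1.39×0.5500/(0.347×7.20))]
= (1/0.5500) ln[2.585 × 0.6940] = 1.818 × ln(1.794) = 1.818 × 0.5845 = 1.063 d.
D_c = (k_1/k_2) L₀ e^(−k_1 t_c) = (0.347/0.897) × 7.20 × e^(−0.347×1.063) = 0.3868 × 7.20 × 0.6916 = 1.926 mg/L.

t_c ≈ 1.06 d; D_c ≈ 1.93 mg/L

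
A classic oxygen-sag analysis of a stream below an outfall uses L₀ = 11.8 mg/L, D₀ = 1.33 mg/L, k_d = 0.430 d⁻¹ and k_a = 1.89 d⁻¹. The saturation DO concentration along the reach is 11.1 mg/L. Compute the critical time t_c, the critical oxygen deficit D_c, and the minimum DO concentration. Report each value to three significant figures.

t_c ≈ 0.684 d; D_c ≈ 2.00 mg/L; min DO ≈ 9.10 mg/L

With k_a/k_d = 4.395 and 1 − D₀(k_a−k_d)/(k_d L₀) = 0.6173,
t_c = ln(4.395 × 0.6173) / (1.89 − 0.430) = ln(2.713) / 1.460 = 0.9982/1.460 = 0.6837 d.
L(t_c) = L₀ e^(−k_d t_c) = 11.8 × 0.7453 = 8.794 mg/L, and at the critical point k_a D_c = k_d L, so D_c = (0.430/1.89) × 8.794 = 2.001 mg/L.
Minimum DO = C_s − D_c = 11.1 − 2.001 = 9.099 mg/L.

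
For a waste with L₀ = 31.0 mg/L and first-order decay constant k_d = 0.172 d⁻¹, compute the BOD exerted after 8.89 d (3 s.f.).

y_t = L₀(1 − e^(−k_d t)) = 31.0 × (1 − e^(−0.172×8.89))
= 31.0 × (1 − 0.2167) = 31.0 × 0.7833 = 24.28 mg/L.

y ≈ 24.3 mg/L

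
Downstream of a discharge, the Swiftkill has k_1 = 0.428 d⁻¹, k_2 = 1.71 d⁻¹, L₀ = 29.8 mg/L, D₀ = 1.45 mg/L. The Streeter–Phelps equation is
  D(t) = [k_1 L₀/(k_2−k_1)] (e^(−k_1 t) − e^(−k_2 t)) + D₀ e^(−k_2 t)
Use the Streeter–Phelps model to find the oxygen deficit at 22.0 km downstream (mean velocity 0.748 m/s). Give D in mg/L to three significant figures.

Travel time t = x/v = 22.0 km / (0.748 m/s) = 22000 m / 0.748 m/s = 29410 s = 0.3404 d.
k_1 L₀/(k_2−k_1) = 0.428×29.8/(1.71−0.428) = 12.75/1.282 = 9.949 mg/L.
e^(−k_1 t) = e^(−0.428×0.3404) = 0.8644; e^(−k_2 t) = e^(−1.71×0.3404) = 0.5587.
D = 9.949 × (0.8644 − 0.5587) + 1.45 × 0.5587 = 3.041 + 0.8101 = 3.852 mg/L.

D ≈ 3.85 mg/L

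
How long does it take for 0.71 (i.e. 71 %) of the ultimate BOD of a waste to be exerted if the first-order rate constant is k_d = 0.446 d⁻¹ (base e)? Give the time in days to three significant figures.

y/L₀ = 1 − e^(−k_d t) = 0.71 ⇒ e^(−k_d t) = 0.290
t = −ln(0.290) / 0.446 = 1.238 / 0.446 = 2.776 d.

t ≈ 2.78 d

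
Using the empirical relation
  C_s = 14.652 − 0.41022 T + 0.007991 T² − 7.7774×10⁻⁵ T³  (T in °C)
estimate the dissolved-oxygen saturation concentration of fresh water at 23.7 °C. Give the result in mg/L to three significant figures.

C_s = 14.652 − 0.41022×23.7 + 0.007991×23.7² − 7.7774×10⁻⁵×23.7³ = 8.383 mg/L.

C_s ≈ 8.38 mg/L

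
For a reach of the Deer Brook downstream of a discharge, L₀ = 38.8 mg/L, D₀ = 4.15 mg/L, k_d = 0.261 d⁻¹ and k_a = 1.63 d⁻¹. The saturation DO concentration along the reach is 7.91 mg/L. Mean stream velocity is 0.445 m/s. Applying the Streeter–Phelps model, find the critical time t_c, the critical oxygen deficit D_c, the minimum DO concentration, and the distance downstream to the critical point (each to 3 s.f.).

t_c ≈ 0.737 d; D_c ≈ 5.13 mg/L; min DO ≈ 2.78 mg/L; x_c ≈ 28.3 km

At the critical point dD/dt = 0, so k_d L₀ e^(−k_d t) = k_a D. Substituting D(t) from the Streeter–Phelps equation and solving for t gives
t_c = ln[(k_a/k_d)(1 − D₀(k_a−k_d)/(k_d L₀))] / (k_a−k_d).
Here k_a−k_d = 1.369 d⁻¹ and 1 − D₀(k_a−k_d)/(k_d L₀) = 1 − 4.15×1.369/(0.261×38.8) = 0.4390, so
t_c = ln(6.245 × 0.4390) / 1.369 = 1.009 / 1.369 = 0.7367 d.
L(t_c) = L₀ e^(−k_d t_c) = 38.8 × 0.8251 = 32.01 mg/L, and at the critical point k_a D_c = k_d L, so D_c = (0.261/1.63) × 32.01 = 5.126 mg/L.
Minimum DO = C_s − D_c = 7.91 − 5.126 = 2.784 mg/L.
x_c = v t_c = 0.445 m/s × 0.7367 d × 86400 s/d = 28320 m ≈ 28.3 km.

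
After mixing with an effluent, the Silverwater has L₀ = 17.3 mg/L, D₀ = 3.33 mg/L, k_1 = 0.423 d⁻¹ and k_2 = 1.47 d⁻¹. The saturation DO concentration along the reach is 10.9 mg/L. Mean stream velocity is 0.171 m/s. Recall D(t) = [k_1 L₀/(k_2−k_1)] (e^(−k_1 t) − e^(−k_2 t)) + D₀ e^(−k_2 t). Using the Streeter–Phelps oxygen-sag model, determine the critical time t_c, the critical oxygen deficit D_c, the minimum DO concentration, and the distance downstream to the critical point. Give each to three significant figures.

t_c ≈ 0.572 d; D_c ≈ 3.91 mg/L; min DO ≈ 6.99 mg/L; x_c ≈ 8.45 km

At the critical point dD/dt = 0, so k_1 L₀ e^(−k_1 t) = k_2 D. Substituting D(t) from the Streeter–Phelps equation and solving for t gives
t_c = ln[(k_2/k_1)(1 − D₀(k_2−k_1)/(k_1 L₀))] / (k_2−k_1).
Here k_2−k_1 = 1.047 d⁻¹ and 1 − D₀(k_2−k_1)/(k_1 L₀) = 1 − 3.33×1.047/(0.423×17.3) = 0.5236, so
t_c = ln(3.475 × 0.5236) / 1.047 = 0.5985 / 1.047 = 0.5717 d.
D_c = (k_1/k_2) L₀ e^(−k_1 t_c) = (0.423/1.47) × 17.3 × e^(−0.423×0.5717) = 0.2878 × 17.3 × 0.7852 = 3.909 mg/L.
Minimum DO = C_s − D_c = 10.9 − 3.909 = 6.991 mg/L.
x_c = v t_c = 0.171 m/s × 0.5717 d × 86400 s/d = 8446 m ≈ 8.45 km.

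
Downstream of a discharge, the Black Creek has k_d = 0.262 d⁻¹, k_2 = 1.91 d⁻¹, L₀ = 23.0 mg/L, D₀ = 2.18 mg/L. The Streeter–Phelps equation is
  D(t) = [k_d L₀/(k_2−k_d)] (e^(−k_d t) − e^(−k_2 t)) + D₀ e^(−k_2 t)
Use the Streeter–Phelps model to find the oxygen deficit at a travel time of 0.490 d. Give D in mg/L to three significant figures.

D ≈ 2.64 mg/L

k_d L₀/(k_2−k_d) = 0.262×23.0/(1.91−0.262) = 6.026/1.648 = 3.657 mg/L.
e^(−k_d t) = e^(−0.262×0.4900) = 0.8795; e^(−k_2 t) = e^(−1.91×0.4900) = 0.3922.
D = 3.657 × (0.8795 − 0.3922) + 2.18 × 0.3922 = 1.782 + 0.8551 = 2.637 mg/L.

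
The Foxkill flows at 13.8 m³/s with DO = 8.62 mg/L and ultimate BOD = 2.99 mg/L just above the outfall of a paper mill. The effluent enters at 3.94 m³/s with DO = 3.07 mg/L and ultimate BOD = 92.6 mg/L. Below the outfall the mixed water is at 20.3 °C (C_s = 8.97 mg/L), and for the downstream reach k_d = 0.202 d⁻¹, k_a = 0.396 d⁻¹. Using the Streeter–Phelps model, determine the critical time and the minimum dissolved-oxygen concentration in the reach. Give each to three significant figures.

t_c ≈ 3.12 d; minimum DO ≈ 2.75 mg/L

Mixed DO = (13.8×8.62 + 3.94×3.07)/(13.8+3.94) = 131.1/17.74 = 7.387 mg/L.
Mixed L₀ = (13.8×2.99 + 3.94×92.6)/(17.74) = 406.1/17.74 = 22.89 mg/L.
Initial deficit D₀ = C_s − DO₀ = 8.97 − 7.387 = 1.583 mg/L.
t_c = (1/0.1940) ln[(0.396/0.202)(1 − 1.583×0.1940/(0.202×22.89))] = 5.155 × ln(1.830) = 3.116 d.
D_c = (0.202/0.396) × 22.89 × e^(−0.202×3.116) = 0.5101 × 22.89 × 0.5329 = 6.223 mg/L.
Minimum DO = 8.97 − 6.223 = 2.747 mg/L.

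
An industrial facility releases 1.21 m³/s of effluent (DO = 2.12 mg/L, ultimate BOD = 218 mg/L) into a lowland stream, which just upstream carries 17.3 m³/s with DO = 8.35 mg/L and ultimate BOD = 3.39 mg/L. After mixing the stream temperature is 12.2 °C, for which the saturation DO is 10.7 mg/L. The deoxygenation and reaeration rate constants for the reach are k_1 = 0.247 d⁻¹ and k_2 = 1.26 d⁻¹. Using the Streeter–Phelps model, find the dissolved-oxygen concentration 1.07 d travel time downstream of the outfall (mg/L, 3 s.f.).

DO ≈ 7.83 mg/L

Mixed DO = (17.3×8.35 + 1.21×2.12)/(17.3+1.21) = 147.0/18.51 = 7.943 mg/L.
Mixed L₀ = (17.3×3.39 + 1.21×218)/(18.51) = 322.4/18.51 = 17.42 mg/L.
Initial deficit D₀ = C_s − DO₀ = 10.7 − 7.943 = 2.757 mg/L.
D(1.07) = [0.247×17.42/(1.26−0.247)](e^(−0.247×1.07) − e^(−1.26×1.07)) + 2.757 e^(−1.26×1.07)
= 4.247 × (0.7678 − 0.2597) + 2.757 × 0.2597 = 2.874 mg/L.
DO = 10.7 − 2.874 = 7.826 mg/L.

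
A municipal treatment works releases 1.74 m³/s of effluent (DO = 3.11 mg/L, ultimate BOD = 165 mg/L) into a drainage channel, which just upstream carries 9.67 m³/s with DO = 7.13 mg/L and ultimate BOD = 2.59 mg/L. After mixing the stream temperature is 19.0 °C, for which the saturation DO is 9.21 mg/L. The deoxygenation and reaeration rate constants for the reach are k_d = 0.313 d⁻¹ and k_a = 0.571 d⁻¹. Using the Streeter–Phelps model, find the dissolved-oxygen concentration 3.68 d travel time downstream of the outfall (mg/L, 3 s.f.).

DO ≈ 2.45 mg/L

Mixed DO = (9.67×7.13 + 1.74×3.11)/(9.67+1.74) = 74.36/11.41 = 6.517 mg/L.
Mixed L₀ = (9.67×2.59 + 1.74×165)/(11.41) = 312.1/11.41 = 27.36 mg/L.
Initial deficit D₀ = C_s − DO₀ = 9.21 − 6.517 = 2.693 mg/L.
D(3.68) = [0.313×27.36/(0.571−0.313)](e^(−0.313×3.68) − e^(−0.571×3.68)) + 2.693 e^(−0.571×3.68)
= 33.19 × (0.3161 − 0.1223) + 2.693 × 0.1223 = 6.760 mg/L.
DO = 9.21 − 6.760 = 2.450 mg/L.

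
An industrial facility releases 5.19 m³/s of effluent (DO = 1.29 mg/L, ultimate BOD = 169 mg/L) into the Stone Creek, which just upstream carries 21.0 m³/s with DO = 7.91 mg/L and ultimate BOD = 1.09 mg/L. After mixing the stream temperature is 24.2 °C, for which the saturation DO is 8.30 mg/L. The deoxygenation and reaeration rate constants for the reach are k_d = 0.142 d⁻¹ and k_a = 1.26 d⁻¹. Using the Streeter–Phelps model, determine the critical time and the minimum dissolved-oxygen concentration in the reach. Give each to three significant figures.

Mixed DO = (21.0×7.91 + 5.19×1.29)/(21.0+5.19) = 172.8/26.19 = 6.598 mg/L.
Mixed L₀ = (21.0×1.09 + 5.19×169)/(26.19) = 900.0/26.19 = 34.36 mg/L.
Initial deficit D₀ = C_s − DO₀ = 8.30 − 6.598 = 1.702 mg/L.
t_c = (1/1.118) ln[(1.26/0.142)(1 − 1.702×1.118/(0.142×34.36))] = 0.8945 × ln(5.413) = 1.511 d.
D_c = (0.142/1.26) × 34.36 × e^(−0.142×1.511) = 0.1127 × 34.36 × 0.8069 = 3.125 mg/L.
Minimum DO = 8.30 − 3.125 = 5.175 mg/L.

t_c ≈ 1.51 d; minimum DO ≈ 5.17 mg/L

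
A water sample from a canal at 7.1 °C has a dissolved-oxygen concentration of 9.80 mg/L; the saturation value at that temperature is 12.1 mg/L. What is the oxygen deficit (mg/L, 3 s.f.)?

D = C_s − C = 12.1 − 9.80 = 2.30 mg/L.

D ≈ 2.30 mg/L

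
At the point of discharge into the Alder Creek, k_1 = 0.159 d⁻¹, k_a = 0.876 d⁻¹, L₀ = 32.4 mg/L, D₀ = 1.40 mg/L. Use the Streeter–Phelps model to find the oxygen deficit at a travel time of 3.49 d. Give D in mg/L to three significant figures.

k_1 L₀/(k_a−k_1) = 0.159×32.4/(0.876−0.159) = 5.152/0.7170 = 7.185 mg/L.
e^(−k_1 t) = e^(−0.159×3.490) = 0.5741; e^(−k_a t) = e^(−0.876×3.490) = 0.04702.
D = 7.185 × (0.5741 − 0.04702) + 1.40 × 0.04702 = 3.787 + 0.06582 = 3.853 mg/L.

D ≈ 3.85 mg/L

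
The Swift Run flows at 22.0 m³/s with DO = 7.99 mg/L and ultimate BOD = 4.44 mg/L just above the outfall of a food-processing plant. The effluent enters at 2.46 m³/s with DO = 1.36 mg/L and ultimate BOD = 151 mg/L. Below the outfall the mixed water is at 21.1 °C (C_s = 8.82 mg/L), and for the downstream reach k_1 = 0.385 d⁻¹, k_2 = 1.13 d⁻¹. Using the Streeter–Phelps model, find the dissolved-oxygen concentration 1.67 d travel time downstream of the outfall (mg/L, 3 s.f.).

Mixed DO = (22.0×7.99 + 2.46×1.36)/(22.0+2.46) = 179.1/24.46 = 7.323 mg/L.
Mixed L₀ = (22.0×4.44 + 2.46×151)/(24.46) = 469.1/24.46 = 19.18 mg/L.
Initial deficit D₀ = C_s − DO₀ = 8.82 − 7.323 = 1.497 mg/L.
D(1.67) = [0.385×19.18/(1.13−0.385)](e^(−0.385×1.67) − e^(−1.13×1.67)) + 1.497 e^(−1.13×1.67)
= 9.912 × (0.5257 − 0.1515) + 1.497 × 0.1515 = 3.936 mg/L.
DO = 8.82 − 3.936 = 4.884 mg/L.

DO ≈ 4.88 mg/L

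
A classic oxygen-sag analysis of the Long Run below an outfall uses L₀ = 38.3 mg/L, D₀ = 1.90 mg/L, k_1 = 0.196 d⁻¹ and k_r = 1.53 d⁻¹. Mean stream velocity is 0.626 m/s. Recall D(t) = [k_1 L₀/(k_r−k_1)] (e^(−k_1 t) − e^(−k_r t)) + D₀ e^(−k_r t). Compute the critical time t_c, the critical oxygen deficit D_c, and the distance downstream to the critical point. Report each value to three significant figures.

With k_r/k_1 = 7.806 and 1 − D₀(k_r−k_1)/(k_1 L₀) = 0.6624,
t_c = ln(7.806 × 0.6624) / (1.53 − 0.196) = ln(5.170) / 1.334 = 1.643/1.334 = 1.232 d.
D_c = (k_1/k_r) L₀ e^(−k_1 t_c) = (0.196/1.53) × 38.3 × e^(−0.196×1.232) = 0.1281 × 38.3 × 0.7855 = 3.854 mg/L.
x_c = v t_c = 0.626 m/s × 1.232 d × 86400 s/d = 66610 m ≈ 66.6 km.

t_c ≈ 1.23 d; D_c ≈ 3.85 mg/L; x_c ≈ 66.6 km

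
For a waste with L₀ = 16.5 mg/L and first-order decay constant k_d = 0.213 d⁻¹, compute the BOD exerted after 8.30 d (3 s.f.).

y ≈ 13.7 mg/L

y_t = L₀(1 − e^(−k_d t)) = 16.5 × (1 − e^(−0.213×8.30))
= 16.5 × (1 − 0.1707) = 16.5 × 0.8293 = 13.68 mg/L.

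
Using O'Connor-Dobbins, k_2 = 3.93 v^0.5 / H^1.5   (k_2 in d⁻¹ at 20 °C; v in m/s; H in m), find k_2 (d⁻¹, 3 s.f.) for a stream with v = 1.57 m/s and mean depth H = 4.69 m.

k_2 ≈ 0.485 d⁻¹

k_2 = 3.93 × 1.57^0.5 / 4.69^1.5 = 3.93 × 1.253 / 10.16 = 0.4848 d⁻¹.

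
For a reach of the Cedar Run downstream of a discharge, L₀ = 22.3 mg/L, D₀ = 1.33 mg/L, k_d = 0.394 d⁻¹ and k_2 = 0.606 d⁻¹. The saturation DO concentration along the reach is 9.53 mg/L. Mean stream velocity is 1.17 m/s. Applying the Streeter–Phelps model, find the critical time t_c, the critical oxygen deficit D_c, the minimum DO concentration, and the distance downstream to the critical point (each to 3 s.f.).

At the critical point dD/dt = 0, so k_d L₀ e^(−k_d t) = k_2 D. Substituting D(t) from the Streeter–Phelps equation and solving for t gives
t_c = ln[(k_2/k_d)(1 − D₀(k_2−k_d)/(k_d L₀))] / (k_2−k_d).
Here k_2−k_d = 0.2120 d⁻¹ and 1 − D₀(k_2−k_d)/(k_d L₀) = 1 − 1.33×0.2120/(0.394×22.3) = 0.9679, so
t_c = ln(1.538 × 0.9679) / 0.2120 = 0.3979 / 0.2120 = 1.877 d.
L(t_c) = L₀ e^(−k_d t_c) = 22.3 × 0.4773 = 10.64 mg/L, and at the critical point k_2 D_c = k_d L, so D_c = (0.394/0.606) × 10.64 = 6.921 mg/L.
Minimum DO = C_s − D_c = 9.53 − 6.921 = 2.609 mg/L.
x_c = v t_c = 1.17 m/s × 1.877 d × 86400 s/d = 189700 m ≈ 190 km.

t_c ≈ 1.88 d; D_c ≈ 6.92 mg/L; min DO ≈ 2.61 mg/L; x_c ≈ 190 km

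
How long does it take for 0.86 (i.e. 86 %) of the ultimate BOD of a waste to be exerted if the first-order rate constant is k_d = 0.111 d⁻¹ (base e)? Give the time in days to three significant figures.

y/L₀ = 1 − e^(−k_d t) = 0.86 ⇒ e^(−k_d t) = 0.140
t = −ln(0.140) / 0.111 = 1.966 / 0.111 = 17.71 d.

t ≈ 17.7 d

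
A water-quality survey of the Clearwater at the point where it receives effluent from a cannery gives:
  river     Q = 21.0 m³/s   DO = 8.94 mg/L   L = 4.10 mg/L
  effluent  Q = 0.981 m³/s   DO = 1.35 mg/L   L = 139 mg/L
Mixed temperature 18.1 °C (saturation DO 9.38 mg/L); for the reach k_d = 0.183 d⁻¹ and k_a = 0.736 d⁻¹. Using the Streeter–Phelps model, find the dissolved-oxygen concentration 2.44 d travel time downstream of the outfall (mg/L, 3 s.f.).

DO ≈ 7.66 mg/L

Mixed DO = (21.0×8.94 + 0.981×1.35)/(21.0+0.981) = 189.1/21.98 = 8.601 mg/L.
Mixed L₀ = (21.0×4.10 + 0.981×139)/(21.98) = 222.5/21.98 = 10.12 mg/L.
Initial deficit D₀ = C_s − DO₀ = 9.38 − 8.601 = 0.7787 mg/L.
D(2.44) = [0.183×10.12/(0.736−0.183)](e^(−0.183×2.44) − e^(−0.736×2.44)) + 0.7787 e^(−0.736×2.44)
= 3.349 × (0.6399 − 0.1660) + 0.7787 × 0.1660 = 1.716 mg/L.
DO = 9.38 − 1.716 = 7.664 mg/L.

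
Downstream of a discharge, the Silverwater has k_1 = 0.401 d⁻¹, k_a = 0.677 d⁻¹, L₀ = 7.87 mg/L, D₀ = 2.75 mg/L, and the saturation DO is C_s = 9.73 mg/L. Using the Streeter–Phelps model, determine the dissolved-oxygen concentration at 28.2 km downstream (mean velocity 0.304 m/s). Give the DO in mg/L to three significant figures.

DO ≈ 6.49 mg/L

Travel time t = x/v = 28.2 km / (0.304 m/s) = 28200 m / 0.304 m/s = 92760 s = 1.074 d.
k_1 L₀/(k_a−k_1) = 0.401×7.87/(0.677−0.401) = 3.156/0.2760 = 11.43 mg/L.
e^(−k_1 t) = e^(−0.401×1.074) = 0.6502; e^(−k_a t) = e^(−0.677×1.074) = 0.4834.
D = 11.43 × (0.6502 − 0.4834) + 2.75 × 0.4834 = 1.907 + 1.329 = 3.236 mg/L.
DO = C_s − D = 9.73 − 3.236 = 6.494 mg/L.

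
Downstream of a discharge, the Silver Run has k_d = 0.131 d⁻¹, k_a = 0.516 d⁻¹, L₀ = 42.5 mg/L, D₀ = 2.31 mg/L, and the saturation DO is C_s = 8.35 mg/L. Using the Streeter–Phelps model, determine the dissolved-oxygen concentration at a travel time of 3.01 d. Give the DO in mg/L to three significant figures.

DO ≈ 1.17 mg/L

k_d L₀/(k_a−k_d) = 0.131×42.5/(0.516−0.131) = 5.567/0.3850 = 14.46 mg/L.
e^(−k_d t) = e^(−0.131×3.010) = 0.6741; e^(−k_a t) = e^(−0.516×3.010) = 0.2116.
D = 14.46 × (0.6741 − 0.2116) + 2.31 × 0.2116 = 6.689 + 0.4887 = 7.178 mg/L.
DO = C_s − D = 8.35 − 7.178 = 1.172 mg/L.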